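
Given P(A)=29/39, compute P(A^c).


P(A') = 1 - P(A) = 1 - 29/39 = 10/39

10/39


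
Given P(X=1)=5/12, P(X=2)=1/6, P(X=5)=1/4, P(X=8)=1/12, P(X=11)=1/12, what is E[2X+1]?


E[2X+1] = sum(g(x)*P(x))
= 3*5/12 + 5*1/6 + 11*1/4 + 17*1/12 + 23*1/12
= 49/6

49/6


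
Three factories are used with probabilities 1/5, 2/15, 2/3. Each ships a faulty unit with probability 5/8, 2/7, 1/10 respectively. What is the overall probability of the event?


P(A) = P(A|B1)P(B1) + P(A|B2)P(B2) + P(A|B3)P(B3)
= 5/8*1/5 + 2/7*2/15 + 1/10*2/3
= 1/8 + 4/105 + 1/15 = 193/840

193/840


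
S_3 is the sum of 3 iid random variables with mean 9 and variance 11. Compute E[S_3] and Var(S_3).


E[S_n] = n*mu = 3*9 = 27
Var(S_n) = n*sigma^2 = 3*11 = 33

E[S_3]=27, Var(S_3)=33


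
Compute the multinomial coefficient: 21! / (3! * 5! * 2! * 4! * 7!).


21! = 51090942171709440000
Denominator: 3!=6 * 5!=120 * 2!=2 * 4!=24 * 7!=5040
Coefficient = 51090942171709440000 / 174182400 = 293318625600

293318625600


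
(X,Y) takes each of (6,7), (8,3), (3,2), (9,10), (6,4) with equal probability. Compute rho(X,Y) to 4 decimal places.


Cov(X,Y) = 3.9200, Var(X) = 4.2400, Var(Y) = 8.5600
rho = Cov/(sqrt(VarX)*sqrt(VarY)) = 0.6507

0.6507


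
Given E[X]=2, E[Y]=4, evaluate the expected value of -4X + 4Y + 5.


E[-4X + 4Y + 5] = -4*E[X] + 4*E[Y] + 5
= (-4)*(2) + (4)*(4) + (5)
= -8 + 16 + 5 = 13

13


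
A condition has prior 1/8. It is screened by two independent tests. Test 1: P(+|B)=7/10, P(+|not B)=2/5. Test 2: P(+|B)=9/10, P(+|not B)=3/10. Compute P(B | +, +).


After test 1: P(+) = 7/10*1/8 + 2/5*7/8 = 7/16
P(B|+) = (7/80)/(7/16) = 1/5
After test 2 (use post1 as new prior): P(+) = 9/10*1/5 + 3/10*4/5 = 21/50
P(B|+,+) = (9/50)/(21/50) = 3/7

3/7


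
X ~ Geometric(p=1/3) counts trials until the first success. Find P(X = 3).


P(X=3) = (1-p)^2 * p = (2/3)^2 * 1/3
= 4/9 * 1/3 = 4/27

4/27


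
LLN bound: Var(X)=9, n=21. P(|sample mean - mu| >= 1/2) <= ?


Var(Xbar) = Var(X)/n = 9/21
Chebyshev: P(|Xbar-mu| >= 1/2) <= Var(Xbar)/(1/2)^2 = (3/7)/(1/4) = 12/7
Bound exceeds 1, so trivial bound: 1

1


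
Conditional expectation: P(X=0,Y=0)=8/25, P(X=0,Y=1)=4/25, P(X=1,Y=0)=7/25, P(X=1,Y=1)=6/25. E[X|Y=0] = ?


P(Y=0) = 15/25
E[X|Y=0] = (0*8 + 1*7)/15 = 7/15

7/15


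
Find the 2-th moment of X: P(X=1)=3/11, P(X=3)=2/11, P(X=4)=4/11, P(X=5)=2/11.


E[X^2] = sum(x^2 * P(x))
= 1*3/11 + 9*2/11 + 16*4/11 + 25*2/11
= 135/11

135/11


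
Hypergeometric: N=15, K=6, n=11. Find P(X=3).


P(X=3) = C(6,3)*C(9,8) / C(15,11)
= 20*9 / 1365
= 180/1365 = 12/91

12/91


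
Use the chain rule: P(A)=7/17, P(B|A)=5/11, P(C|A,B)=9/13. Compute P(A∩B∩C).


P(A∩B∩C) = P(A) * P(B|A) * P(C|A∩B)
= 7/17 * 5/11 * 9/13
= 35/187 * 9/13 = 315/2431

315/2431


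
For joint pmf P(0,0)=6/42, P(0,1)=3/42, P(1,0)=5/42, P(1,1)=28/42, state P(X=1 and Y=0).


Read from table: P(X=1, Y=0) = 5/42

5/42


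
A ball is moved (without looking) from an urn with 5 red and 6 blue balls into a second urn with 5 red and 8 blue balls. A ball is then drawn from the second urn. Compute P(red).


P(transfer red) = 5/11; P(transfer blue) = 6/11
If red transferred: Urn II has 6 red of 14, so P(red|red moved) = 3/7
If blue transferred: Urn II has 5 red of 14, so P(red|blue moved) = 5/14
By total probability: P(red) = 5/11*3/7 + 6/11*5/14 = 30/77

30/77


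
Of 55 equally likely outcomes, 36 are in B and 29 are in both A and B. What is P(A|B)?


P(A|B) = P(A∩B)/P(B) = (29/55)/(36/55) = 29/36

29/36


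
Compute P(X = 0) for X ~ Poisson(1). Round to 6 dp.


P(X=0) = e^(-1) * 1^0 / 0!
≈ 0.3678794412 * 1 / 1
≈ 0.367879

0.367879


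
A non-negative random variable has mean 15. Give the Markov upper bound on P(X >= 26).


Markov: P(X >= a) <= E[X]/a
P(X >= 26) <= 15/26

15/26


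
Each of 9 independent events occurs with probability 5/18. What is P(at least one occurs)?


P(at least one) = 1 - P(none)
P(none) = (1 - 5/18)^9 = (13/18)^9 = 10604499373/198359290368
P(at least one) = 1 - 10604499373/198359290368 = 187754790995/198359290368

187754790995/198359290368


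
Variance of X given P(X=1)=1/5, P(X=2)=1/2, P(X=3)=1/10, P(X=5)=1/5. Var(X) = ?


E[X] = 5/2, E[X^2] = 81/10
Var(X) = E[X^2] - (E[X])^2 = 81/10 - (5/2)^2 = 37/20

37/20


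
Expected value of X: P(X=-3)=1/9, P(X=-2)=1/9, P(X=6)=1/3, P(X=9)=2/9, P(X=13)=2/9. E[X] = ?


E[X] = sum(x * P(x))
= -3*1/9 - 2*1/9 + 6*1/3 + 9*2/9 + 13*2/9
= 19/3

19/3


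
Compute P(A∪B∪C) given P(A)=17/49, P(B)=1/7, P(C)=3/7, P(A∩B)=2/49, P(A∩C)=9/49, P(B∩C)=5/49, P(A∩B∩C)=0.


P(A∪B∪C) = P(A)+P(B)+P(C) - P(AB)-P(AC)-P(BC) + P(ABC)
= 17/49+1/7+3/7 - 2/49-9/49-5/49 + 0
= 29/49

29/49


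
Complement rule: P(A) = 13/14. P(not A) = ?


P(A') = 1 - P(A) = 1 - 13/14 = 1/14

1/14


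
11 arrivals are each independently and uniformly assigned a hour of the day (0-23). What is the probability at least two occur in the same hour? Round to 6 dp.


P(all different) = prod((24-i)/24 for i=0..10) = 0.065479
P(at least one match) = 1 - 0.065479 = 0.934521

0.934521


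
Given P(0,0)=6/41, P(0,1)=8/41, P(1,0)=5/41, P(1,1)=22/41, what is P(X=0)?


P(X=0) = P(0,0)+P(0,1) = 6/41 + 8/41 = 14/41

14/41


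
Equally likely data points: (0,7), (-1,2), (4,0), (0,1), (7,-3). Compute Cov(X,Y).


E[X]=2, E[Y]=7/5, E[XY]=-23/5
Cov(X,Y) = E[XY] - E[X]E[Y] = -23/5 - 2*7/5 = -37/5

-37/5


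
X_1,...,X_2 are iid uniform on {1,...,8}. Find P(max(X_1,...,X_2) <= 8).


P(max <= 8) = P(all X_i <= 8) = (P(X_1 <= 8))^2
= (8/8)^2 = 1^2 = 1

1


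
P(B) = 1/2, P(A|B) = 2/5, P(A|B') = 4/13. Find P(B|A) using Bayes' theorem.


P(A) = P(A|B)P(B) + P(A|B')P(B') = 2/5*1/2 + 4/13*1/2 = 23/65
P(B|A) = P(A|B)P(B)/P(A) = (1/5)/(23/65) = 13/23

13/23


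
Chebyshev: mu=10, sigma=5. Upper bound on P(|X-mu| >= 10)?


k = 10/5 = 2
Chebyshev: P(|X-mu| >= k*sigma) <= 1/k^2 = 1/2^2 = 1/4

1/4


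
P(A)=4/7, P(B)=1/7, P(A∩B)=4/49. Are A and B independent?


P(A)*P(B) = 4/7*1/7 = 4/49
P(A∩B) = 4/49, which equals P(A)P(B), so independent

Yes, A and B are independent


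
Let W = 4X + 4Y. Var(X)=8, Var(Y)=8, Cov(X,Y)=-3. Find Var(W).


Var(4X + 4Y) = 4^2*Var(X) + 4^2*Var(Y) + 2*4*4*Cov(X,Y)
= 16*8 + 16*8 + 32*(-3)
= 128 + 128 - 96 = 160

160


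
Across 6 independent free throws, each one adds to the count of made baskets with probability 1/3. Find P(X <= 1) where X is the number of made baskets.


P(X<=1) = P(X=0) + P(X=1)
= 64/729 + 64/243
= 256/729

256/729


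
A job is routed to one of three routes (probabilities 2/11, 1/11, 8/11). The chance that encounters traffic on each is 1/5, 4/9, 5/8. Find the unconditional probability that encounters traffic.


P(A) = P(A|B1)P(B1) + P(A|B2)P(B2) + P(A|B3)P(B3)
= 1/5*2/11 + 4/9*1/11 + 5/8*8/11
= 2/55 + 4/99 + 5/11 = 263/495

263/495


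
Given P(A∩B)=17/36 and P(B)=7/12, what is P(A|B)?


P(A|B) = P(A∩B)/P(B) = (34/72)/(42/72) = 34/42 = 17/21

17/21


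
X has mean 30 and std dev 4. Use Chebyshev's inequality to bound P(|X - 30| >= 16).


k = 16/4 = 4
Chebyshev: P(|X-mu| >= k*sigma) <= 1/k^2 = 1/4^2 = 1/16

1/16


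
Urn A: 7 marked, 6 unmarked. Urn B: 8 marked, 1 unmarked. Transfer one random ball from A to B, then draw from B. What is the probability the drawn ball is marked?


P(transfer marked) = 7/13; P(transfer unmarked) = 6/13
If marked transferred: Urn II has 9 marked of 10, so P(marked|marked moved) = 9/10
If unmarked transferred: Urn II has 8 marked of 10, so P(marked|unmarked moved) = 4/5
By total probability: P(marked) = 7/13*9/10 + 6/13*4/5 = 111/130

111/130


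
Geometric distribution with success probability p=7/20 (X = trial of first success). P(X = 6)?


P(X=6) = (1-p)^5 * p = (13/20)^5 * 7/20
= 371293/3200000 * 7/20 = 2599051/64000000

2599051/64000000


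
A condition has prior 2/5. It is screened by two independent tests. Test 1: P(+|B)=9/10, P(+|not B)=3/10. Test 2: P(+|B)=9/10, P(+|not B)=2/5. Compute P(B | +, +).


After test 1: P(+) = 9/10*2/5 + 3/10*3/5 = 27/50
P(B|+) = (9/25)/(27/50) = 2/3
After test 2 (use post1 as new prior): P(+) = 9/10*2/3 + 2/5*1/3 = 11/15
P(B|+,+) = (3/5)/(11/15) = 9/11

9/11


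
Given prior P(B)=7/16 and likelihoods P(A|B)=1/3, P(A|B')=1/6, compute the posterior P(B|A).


P(A) = P(A|B)P(B) + P(A|B')P(B') = 1/3*7/16 + 1/6*9/16 = 23/96
P(B|A) = P(A|B)P(B)/P(A) = (7/48)/(23/96) = 14/23

14/23


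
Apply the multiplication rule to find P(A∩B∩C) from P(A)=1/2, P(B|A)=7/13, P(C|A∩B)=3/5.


P(A∩B∩C) = P(A) * P(B|A) * P(C|A∩B)
= 1/2 * 7/13 * 3/5
= 7/26 * 3/5 = 21/130

21/130


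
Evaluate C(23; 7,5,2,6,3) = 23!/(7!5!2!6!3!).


23! = 25852016738884976640000
Denominator: 7!=5040 * 5!=120 * 2!=2 * 6!=720 * 3!=6
Coefficient = 25852016738884976640000 / 5225472000 = 4947307485120

4947307485120


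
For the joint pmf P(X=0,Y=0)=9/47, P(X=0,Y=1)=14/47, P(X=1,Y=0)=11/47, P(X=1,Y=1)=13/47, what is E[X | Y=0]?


P(Y=0) = 20/47
E[X|Y=0] = (0*9 + 1*11)/20 = 11/20

11/20


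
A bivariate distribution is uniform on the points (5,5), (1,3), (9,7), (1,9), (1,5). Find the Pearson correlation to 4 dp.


Cov(X,Y) = 1.2800, Var(X) = 10.2400, Var(Y) = 4.1600
rho = Cov/(sqrt(VarX)*sqrt(VarY)) = 0.1961

0.1961


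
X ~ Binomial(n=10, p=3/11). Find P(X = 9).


P(X=9) = C(10,9) * p^9 * (1-p)^1
= 10 * 19683/2357947691 * 8/11
= 1574640/25937424601

1574640/25937424601


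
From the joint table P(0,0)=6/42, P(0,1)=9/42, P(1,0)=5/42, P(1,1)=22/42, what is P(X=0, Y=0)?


Read from table: P(X=0, Y=0) = 6/42 = 1/7

1/7


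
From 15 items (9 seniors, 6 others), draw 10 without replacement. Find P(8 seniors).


P(X=8) = C(9,8)*C(6,2) / C(15,10)
= 9*15 / 3003
= 135/3003 = 45/1001

45/1001


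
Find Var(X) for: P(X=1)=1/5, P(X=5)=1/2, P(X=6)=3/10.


E[X] = 9/2, E[X^2] = 47/2
Var(X) = E[X^2] - (E[X])^2 = 47/2 - (9/2)^2 = 13/4

13/4


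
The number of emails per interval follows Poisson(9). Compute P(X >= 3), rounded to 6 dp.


P(X>=3) = 1 - P(X<=2) = 1 - (e^(-9)*9^0/0! + e^(-9)*9^1/1! + e^(-9)*9^2/2!)
≈ 1 - (0.0001234098 + 0.0011106882 + 0.0049980971)
= 1 - 0.0062321951 = 0.9937678049
≈ 0.993768

0.993768


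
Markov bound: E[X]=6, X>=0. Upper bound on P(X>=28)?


Markov: P(X >= a) <= E[X]/a
P(X >= 28) <= 6/28 = 3/14

3/14


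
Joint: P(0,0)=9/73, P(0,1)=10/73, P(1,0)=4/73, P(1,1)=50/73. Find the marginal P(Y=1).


P(Y=1) = P(0,1)+P(1,1) = 10/73 + 50/73 = 60/73

60/73


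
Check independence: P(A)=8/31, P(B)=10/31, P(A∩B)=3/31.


P(A)*P(B) = 8/31*10/31 = 80/961
P(A∩B) = 3/31 != 80/961, so not independent

No, A and B are not independent


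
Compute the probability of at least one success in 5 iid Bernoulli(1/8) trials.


P(at least one) = 1 - P(none)
P(none) = (1 - 1/8)^5 = (7/8)^5 = 16807/32768
P(at least one) = 1 - 16807/32768 = 15961/32768

15961/32768


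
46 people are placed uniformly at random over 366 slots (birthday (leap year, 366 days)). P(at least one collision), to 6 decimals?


P(all different) = prod((366-i)/366 for i=0..45) = 0.052187
P(at least one match) = 1 - 0.052187 = 0.947813

0.947813


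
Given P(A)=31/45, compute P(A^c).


P(A') = 1 - P(A) = 1 - 31/45 = 14/45

14/45


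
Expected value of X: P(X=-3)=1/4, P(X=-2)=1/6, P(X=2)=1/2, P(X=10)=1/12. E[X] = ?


E[X] = sum(x * P(x))
= -3*1/4 - 2*1/6 + 2*1/2 + 10*1/12
= 3/4

3/4


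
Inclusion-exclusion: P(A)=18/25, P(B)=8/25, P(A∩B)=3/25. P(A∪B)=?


P(A∪B) = P(A) + P(B) - P(A∩B)
= 18/25 + 8/25 - 3/25 = 23/25

23/25


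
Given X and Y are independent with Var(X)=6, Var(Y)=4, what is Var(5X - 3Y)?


Independence => Cov(X,Y)=0
Var(5X - 3Y) = 5^2*Var(X) + (-3)^2*Var(Y)
= 25*6 + 9*4 = 186

186


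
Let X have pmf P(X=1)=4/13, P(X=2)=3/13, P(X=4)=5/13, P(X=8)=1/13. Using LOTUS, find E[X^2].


E[X^2] = sum(g(x)*P(x))
= 1*4/13 + 4*3/13 + 16*5/13 + 64*1/13
= 160/13

160/13


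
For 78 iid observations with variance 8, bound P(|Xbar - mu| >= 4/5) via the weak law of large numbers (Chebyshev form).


Var(Xbar) = Var(X)/n = 8/78
Chebyshev: P(|Xbar-mu| >= 4/5) <= Var(Xbar)/(4/5)^2 = (4/39)/(16/25) = 25/156

25/156


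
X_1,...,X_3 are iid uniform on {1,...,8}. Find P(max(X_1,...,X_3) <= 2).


P(max <= 2) = P(all X_i <= 2) = (P(X_1 <= 2))^3
= (2/8)^3 = (1/4)^3 = 1/64

1/64


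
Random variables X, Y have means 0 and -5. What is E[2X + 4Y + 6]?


E[2X + 4Y + 6] = 2*E[X] + 4*E[Y] + 6
= (2)*(0) + (4)*(-5) + (6)
= 0 - 20 + 6 = -14

-14


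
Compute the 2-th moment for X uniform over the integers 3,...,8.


E[X^2] = (1/6) * sum(x^2 for x=3..8)
= 199/6

199/6


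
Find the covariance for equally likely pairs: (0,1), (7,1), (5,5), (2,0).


E[X]=7/2, E[Y]=7/4, E[XY]=8
Cov(X,Y) = E[XY] - E[X]E[Y] = 8 - 7/2*7/4 = 15/8

15/8


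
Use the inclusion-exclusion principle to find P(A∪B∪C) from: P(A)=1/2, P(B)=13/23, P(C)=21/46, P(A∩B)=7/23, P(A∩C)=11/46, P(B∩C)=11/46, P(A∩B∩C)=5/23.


P(A∪B∪C) = P(A)+P(B)+P(C) - P(AB)-P(AC)-P(BC) + P(ABC)
= 1/2+13/23+21/46 - 7/23-11/46-11/46 + 5/23
= 22/23

22/23


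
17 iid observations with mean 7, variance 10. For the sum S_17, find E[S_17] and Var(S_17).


E[S_n] = n*mu = 17*7 = 119
Var(S_n) = n*sigma^2 = 17*10 = 170

E[S_17]=119, Var(S_17)=170


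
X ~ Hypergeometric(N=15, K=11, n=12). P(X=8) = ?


P(X=8) = C(11,8)*C(4,4) / C(15,12)
= 165*1 / 455
= 165/455 = 33/91

33/91


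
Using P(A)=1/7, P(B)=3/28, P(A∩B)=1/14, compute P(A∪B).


P(A∪B) = P(A) + P(B) - P(A∩B)
= 1/7 + 3/28 - 1/14 = 5/28

5/28


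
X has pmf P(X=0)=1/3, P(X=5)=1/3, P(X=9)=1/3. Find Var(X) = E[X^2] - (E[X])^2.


E[X] = 14/3, E[X^2] = 106/3
Var(X) = E[X^2] - (E[X])^2 = 106/3 - (14/3)^2 = 122/9

122/9


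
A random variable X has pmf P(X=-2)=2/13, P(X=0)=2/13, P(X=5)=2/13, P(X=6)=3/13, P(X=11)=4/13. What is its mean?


E[X] = sum(x * P(x))
= -2*2/13 + 0*2/13 + 5*2/13 + 6*3/13 + 11*4/13
= 68/13

68/13


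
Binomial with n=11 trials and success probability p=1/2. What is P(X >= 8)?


P(X>=8) = P(X=8) + P(X=9) + P(X=10) + P(X=11)
= 165/2048 + 55/2048 + 11/2048 + 1/2048
= 29/256

29/256


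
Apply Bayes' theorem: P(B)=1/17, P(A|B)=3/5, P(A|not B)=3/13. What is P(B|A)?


P(A) = P(A|B)P(B) + P(A|B')P(B') = 3/5*1/17 + 3/13*16/17 = 279/1105
P(B|A) = P(A|B)P(B)/P(A) = (3/85)/(279/1105) = 13/93

13/93


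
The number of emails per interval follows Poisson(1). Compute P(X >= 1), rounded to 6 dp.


P(X>=1) = 1 - P(X<=0) = 1 - (e^(-1)*1^0/0!)
≈ 1 - 0.3678794412 = 0.6321205588
≈ 0.632121

0.632121


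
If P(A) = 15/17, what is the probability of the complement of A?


P(A') = 1 - P(A) = 1 - 15/17 = 2/17

2/17


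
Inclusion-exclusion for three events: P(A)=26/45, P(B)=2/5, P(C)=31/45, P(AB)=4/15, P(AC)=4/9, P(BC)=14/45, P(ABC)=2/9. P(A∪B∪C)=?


P(A∪B∪C) = P(A)+P(B)+P(C) - P(AB)-P(AC)-P(BC) + P(ABC)
= 26/45+2/5+31/45 - 4/15-4/9-14/45 + 2/9
= 13/15

13/15


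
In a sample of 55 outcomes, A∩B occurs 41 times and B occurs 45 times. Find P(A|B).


P(A|B) = P(A∩B)/P(B) = (41/55)/(45/55) = 41/45

41/45


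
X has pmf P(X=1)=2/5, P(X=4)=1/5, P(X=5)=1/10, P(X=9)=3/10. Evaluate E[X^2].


E[X^2] = sum(x^2 * P(x))
= 1*2/5 + 16*1/5 + 25*1/10 + 81*3/10
= 152/5

152/5


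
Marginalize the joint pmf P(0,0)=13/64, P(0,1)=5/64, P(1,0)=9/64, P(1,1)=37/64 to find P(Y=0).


P(Y=0) = P(0,0)+P(1,0) = 13/64 + 9/64 = 22/64 = 11/32

11/32


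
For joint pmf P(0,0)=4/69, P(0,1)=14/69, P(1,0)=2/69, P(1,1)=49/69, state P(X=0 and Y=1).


Read from table: P(X=0, Y=1) = 14/69

14/69


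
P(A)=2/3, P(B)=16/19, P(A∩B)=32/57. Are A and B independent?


P(A)*P(B) = 2/3*16/19 = 32/57
P(A∩B) = 32/57, which equals P(A)P(B), so independent

Yes, A and B are independent


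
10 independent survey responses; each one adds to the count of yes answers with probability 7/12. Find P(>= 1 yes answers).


P(at least one) = 1 - P(none)
P(none) = (1 - 7/12)^10 = (5/12)^10 = 9765625/61917364224
P(at least one) = 1 - 9765625/61917364224 = 61907598599/61917364224

61907598599/61917364224


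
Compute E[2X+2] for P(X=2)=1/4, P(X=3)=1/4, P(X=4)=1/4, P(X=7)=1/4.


E[2X+2] = sum(g(x)*P(x))
= 6*1/4 + 8*1/4 + 10*1/4 + 16*1/4
= 10

10


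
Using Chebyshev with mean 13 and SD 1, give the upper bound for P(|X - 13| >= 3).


k = 3/1 = 3
Chebyshev: P(|X-mu| >= k*sigma) <= 1/k^2 = 1/3^2 = 1/9

1/9


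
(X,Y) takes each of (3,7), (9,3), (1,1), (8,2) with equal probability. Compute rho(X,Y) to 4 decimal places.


Cov(X,Y) = -0.8125, Var(X) = 11.1875, Var(Y) = 5.1875
rho = Cov/(sqrt(VarX)*sqrt(VarY)) = -0.1067

-0.1067


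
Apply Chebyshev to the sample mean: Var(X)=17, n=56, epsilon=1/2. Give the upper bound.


Var(Xbar) = Var(X)/n = 17/56
Chebyshev: P(|Xbar-mu| >= 1/2) <= Var(Xbar)/(1/2)^2 = (17/56)/(1/4) = 17/14
Bound exceeds 1, so trivial bound: 1

1


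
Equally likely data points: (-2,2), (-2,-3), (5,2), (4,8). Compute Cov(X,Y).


E[X]=5/4, E[Y]=9/4, E[XY]=11
Cov(X,Y) = E[XY] - E[X]E[Y] = 11 - 5/4*9/4 = 131/16

131/16


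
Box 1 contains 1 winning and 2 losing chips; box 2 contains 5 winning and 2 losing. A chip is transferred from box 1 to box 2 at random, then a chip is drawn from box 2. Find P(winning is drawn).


P(transfer winning) = 1/3; P(transfer losing) = 2/3
If winning transferred: Urn II has 6 winning of 8, so P(winning|winning moved) = 3/4
If losing transferred: Urn II has 5 winning of 8, so P(winning|losing moved) = 5/8
By total probability: P(winning) = 1/3*3/4 + 2/3*5/8 = 2/3

2/3


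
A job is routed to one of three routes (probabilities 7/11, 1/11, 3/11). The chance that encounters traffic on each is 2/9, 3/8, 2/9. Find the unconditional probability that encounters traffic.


P(A) = P(A|B1)P(B1) + P(A|B2)P(B2) + P(A|B3)P(B3)
= 2/9*7/11 + 3/8*1/11 + 2/9*3/11
= 14/99 + 3/88 + 2/33 = 17/72

17/72


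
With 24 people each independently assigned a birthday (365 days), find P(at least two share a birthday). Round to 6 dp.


P(all different) = prod((365-i)/365 for i=0..23) = 0.461656
P(at least one match) = 1 - 0.461656 = 0.538344

0.538344


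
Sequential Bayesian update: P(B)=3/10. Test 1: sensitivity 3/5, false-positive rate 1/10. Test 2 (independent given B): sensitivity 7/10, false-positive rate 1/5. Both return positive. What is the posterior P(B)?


After test 1: P(+) = 3/5*3/10 + 1/10*7/10 = 1/4
P(B|+) = (9/50)/(1/4) = 18/25
After test 2 (use post1 as new prior): P(+) = 7/10*18/25 + 1/5*7/25 = 14/25
P(B|+,+) = (63/125)/(14/25) = 9/10

9/10


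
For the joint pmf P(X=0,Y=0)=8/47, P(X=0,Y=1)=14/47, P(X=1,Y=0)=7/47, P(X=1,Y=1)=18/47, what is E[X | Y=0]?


P(Y=0) = 15/47
E[X|Y=0] = (0*8 + 1*7)/15 = 7/15

7/15


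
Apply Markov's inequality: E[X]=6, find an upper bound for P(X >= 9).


Markov: P(X >= a) <= E[X]/a
P(X >= 9) <= 6/9 = 2/3

2/3


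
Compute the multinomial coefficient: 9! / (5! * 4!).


9! = 362880
Denominator: 5!=120 * 4!=24
Coefficient = 362880 / 2880 = 126

126


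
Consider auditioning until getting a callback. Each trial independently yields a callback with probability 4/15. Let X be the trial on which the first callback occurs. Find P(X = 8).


P(X=8) = (1-p)^7 * p = (11/15)^7 * 4/15
= 19487171/170859375 * 4/15 = 77948684/2562890625

77948684/2562890625


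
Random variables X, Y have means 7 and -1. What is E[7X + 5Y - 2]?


E[7X + 5Y - 2] = 7*E[X] + 5*E[Y] - 2
= (7)*(7) + (5)*(-1) + (-2)
= 49 - 5 - 2 = 42

42


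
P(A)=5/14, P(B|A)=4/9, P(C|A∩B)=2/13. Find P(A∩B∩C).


P(A∩B∩C) = P(A) * P(B|A) * P(C|A∩B)
= 5/14 * 4/9 * 2/13
= 10/63 * 2/13 = 20/819

20/819


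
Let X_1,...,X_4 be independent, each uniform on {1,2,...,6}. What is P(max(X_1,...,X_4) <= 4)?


P(max <= 4) = P(all X_i <= 4) = (P(X_1 <= 4))^4
= (4/6)^4 = (2/3)^4 = 16/81

16/81


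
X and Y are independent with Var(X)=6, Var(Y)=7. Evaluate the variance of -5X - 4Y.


Independence => Cov(X,Y)=0
Var(-5X - 4Y) = (-5)^2*Var(X) + (-4)^2*Var(Y)
= 25*6 + 16*7 = 262

262


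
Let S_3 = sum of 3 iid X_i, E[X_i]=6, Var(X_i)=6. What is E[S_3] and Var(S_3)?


E[S_n] = n*mu = 3*6 = 18
Var(S_n) = n*sigma^2 = 3*6 = 18

E[S_3]=18, Var(S_3)=18


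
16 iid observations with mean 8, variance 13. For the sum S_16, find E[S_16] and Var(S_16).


E[S_n] = n*mu = 16*8 = 128
Var(S_n) = n*sigma^2 = 16*13 = 208

E[S_16]=128, Var(S_16)=208


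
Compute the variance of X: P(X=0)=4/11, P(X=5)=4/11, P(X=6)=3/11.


E[X] = 38/11, E[X^2] = 208/11
Var(X) = E[X^2] - (E[X])^2 = 208/11 - (38/11)^2 = 844/121

844/121


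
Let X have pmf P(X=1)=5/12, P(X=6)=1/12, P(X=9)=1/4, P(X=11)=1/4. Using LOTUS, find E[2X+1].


E[2X+1] = sum(g(x)*P(x))
= 3*5/12 + 13*1/12 + 19*1/4 + 23*1/4
= 77/6

77/6


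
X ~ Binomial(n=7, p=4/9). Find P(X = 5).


P(X=5) = C(7,5) * p^5 * (1-p)^2
= 21 * 1024/59049 * 25/81
= 179200/1594323

179200/1594323


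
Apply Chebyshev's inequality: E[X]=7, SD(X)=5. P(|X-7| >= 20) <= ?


k = 20/5 = 4
Chebyshev: P(|X-mu| >= k*sigma) <= 1/k^2 = 1/4^2 = 1/16

1/16


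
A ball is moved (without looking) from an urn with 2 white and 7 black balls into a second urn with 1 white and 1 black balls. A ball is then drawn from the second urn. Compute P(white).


P(transfer white) = 2/9; P(transfer black) = 7/9
If white transferred: Urn II has 2 white of 3, so P(white|white moved) = 2/3
If black transferred: Urn II has 1 white of 3, so P(white|black moved) = 1/3
By total probability: P(white) = 2/9*2/3 + 7/9*1/3 = 11/27

11/27


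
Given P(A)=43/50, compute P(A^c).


P(A') = 1 - P(A) = 1 - 43/50 = 7/50

7/50


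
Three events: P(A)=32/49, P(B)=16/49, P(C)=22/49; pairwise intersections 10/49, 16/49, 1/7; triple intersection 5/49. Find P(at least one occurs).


P(A∪B∪C) = P(A)+P(B)+P(C) - P(AB)-P(AC)-P(BC) + P(ABC)
= 32/49+16/49+22/49 - 10/49-16/49-1/7 + 5/49
= 6/7

6/7


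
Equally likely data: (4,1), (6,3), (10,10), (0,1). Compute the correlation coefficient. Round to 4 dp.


Cov(X,Y) = 11.7500, Var(X) = 13.0000, Var(Y) = 13.6875
rho = Cov/(sqrt(VarX)*sqrt(VarY)) = 0.8809

0.8809


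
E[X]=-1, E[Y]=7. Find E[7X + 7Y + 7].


E[7X + 7Y + 7] = 7*E[X] + 7*E[Y] + 7
= (7)*(-1) + (7)*(7) + (7)
= -7 + 49 + 7 = 49

49


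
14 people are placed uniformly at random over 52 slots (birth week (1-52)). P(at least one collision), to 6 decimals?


P(all different) = prod((52-i)/52 for i=0..13) = 0.145909
P(at least one match) = 1 - 0.145909 = 0.854091

0.854091


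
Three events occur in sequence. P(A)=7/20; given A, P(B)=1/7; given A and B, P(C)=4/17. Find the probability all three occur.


P(A∩B∩C) = P(A) * P(B|A) * P(C|A∩B)
= 7/20 * 1/7 * 4/17
= 1/20 * 4/17 = 1/85

1/85


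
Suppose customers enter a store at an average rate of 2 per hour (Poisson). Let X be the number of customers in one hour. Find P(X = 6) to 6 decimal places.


P(X=6) = e^(-2) * 2^6 / 6!
≈ 0.1353352832 * 64 / 720
≈ 0.012030

0.012030


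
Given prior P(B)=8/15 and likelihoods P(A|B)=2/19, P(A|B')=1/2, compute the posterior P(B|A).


P(A) = P(A|B)P(B) + P(A|B')P(B') = 2/19*8/15 + 1/2*7/15 = 11/38
P(B|A) = P(A|B)P(B)/P(A) = (16/285)/(11/38) = 32/165

32/165


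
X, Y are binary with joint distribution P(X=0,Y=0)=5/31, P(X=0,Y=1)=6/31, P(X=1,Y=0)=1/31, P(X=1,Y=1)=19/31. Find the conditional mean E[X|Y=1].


P(Y=1) = 25/31
E[X|Y=1] = (0*6 + 1*19)/25 = 19/25

19/25


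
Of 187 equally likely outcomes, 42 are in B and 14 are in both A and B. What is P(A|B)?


P(A|B) = P(A∩B)/P(B) = (14/187)/(42/187) = 14/42 = 1/3

1/3


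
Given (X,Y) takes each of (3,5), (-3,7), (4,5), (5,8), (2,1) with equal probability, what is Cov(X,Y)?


E[X]=11/5, E[Y]=26/5, E[XY]=56/5
Cov(X,Y) = E[XY] - E[X]E[Y] = 56/5 - 11/5*26/5 = -6/25

-6/25


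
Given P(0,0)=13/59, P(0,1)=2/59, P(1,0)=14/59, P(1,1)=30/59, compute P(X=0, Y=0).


Read from table: P(X=0, Y=0) = 13/59

13/59


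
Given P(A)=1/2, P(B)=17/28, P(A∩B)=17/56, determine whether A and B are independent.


P(A)*P(B) = 1/2*17/28 = 17/56
P(A∩B) = 17/56, which equals P(A)P(B), so independent

Yes, A and B are independent


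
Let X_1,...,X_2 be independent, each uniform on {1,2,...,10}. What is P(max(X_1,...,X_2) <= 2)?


P(max <= 2) = P(all X_i <= 2) = (P(X_1 <= 2))^2
= (2/10)^2 = (1/5)^2 = 1/25

1/25


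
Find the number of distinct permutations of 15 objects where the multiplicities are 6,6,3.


15! = 1307674368000
Denominator: 6!=720 * 6!=720 * 3!=6
Coefficient = 1307674368000 / 3110400 = 420420

420420


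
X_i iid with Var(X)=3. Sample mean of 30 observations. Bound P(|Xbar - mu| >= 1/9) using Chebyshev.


Var(Xbar) = Var(X)/n = 3/30
Chebyshev: P(|Xbar-mu| >= 1/9) <= Var(Xbar)/(1/9)^2 = (1/10)/(1/81) = 81/10
Bound exceeds 1, so trivial bound: 1

1


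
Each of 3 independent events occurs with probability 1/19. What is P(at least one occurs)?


P(at least one) = 1 - P(none)
P(none) = (1 - 1/19)^3 = (18/19)^3 = 5832/6859
P(at least one) = 1 - 5832/6859 = 1027/6859

1027/6859


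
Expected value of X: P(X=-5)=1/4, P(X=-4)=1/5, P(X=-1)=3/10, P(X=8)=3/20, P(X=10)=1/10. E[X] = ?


E[X] = sum(x * P(x))
= -5*1/4 - 4*1/5 - 1*3/10 + 8*3/20 + 10*1/10
= -3/20

-3/20


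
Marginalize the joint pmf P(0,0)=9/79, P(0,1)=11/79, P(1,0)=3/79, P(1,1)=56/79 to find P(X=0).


P(X=0) = P(0,0)+P(0,1) = 9/79 + 11/79 = 20/79

20/79


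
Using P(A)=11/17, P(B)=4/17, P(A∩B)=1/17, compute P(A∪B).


P(A∪B) = P(A) + P(B) - P(A∩B)
= 11/17 + 4/17 - 1/17 = 14/17

14/17


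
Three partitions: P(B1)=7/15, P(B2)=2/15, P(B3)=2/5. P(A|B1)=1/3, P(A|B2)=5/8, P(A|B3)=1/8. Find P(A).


P(A) = P(A|B1)P(B1) + P(A|B2)P(B2) + P(A|B3)P(B3)
= 1/3*7/15 + 5/8*2/15 + 1/8*2/5
= 7/45 + 1/12 + 1/20 = 13/45

13/45


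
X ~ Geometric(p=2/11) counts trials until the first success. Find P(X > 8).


P(X > 8) = P(first 8 trials all fail) = (1-p)^8 = (9/11)^8 = 43046721/214358881

43046721/214358881


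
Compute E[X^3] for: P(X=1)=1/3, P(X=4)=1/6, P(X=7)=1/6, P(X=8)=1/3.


E[X^3] = sum(x^3 * P(x))
= 1*1/3 + 64*1/6 + 343*1/6 + 512*1/3
= 1433/6

1433/6


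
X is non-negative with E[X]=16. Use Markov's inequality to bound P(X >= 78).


Markov: P(X >= a) <= E[X]/a
P(X >= 78) <= 16/78 = 8/39

8/39


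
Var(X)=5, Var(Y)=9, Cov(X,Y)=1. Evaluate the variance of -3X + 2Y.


Var(-3X + 2Y) = (-3)^2*Var(X) + 2^2*Var(Y) + 2*(-3)*2*Cov(X,Y)
= 9*5 + 4*9 - 12*1
= 45 + 36 - 12 = 69

69


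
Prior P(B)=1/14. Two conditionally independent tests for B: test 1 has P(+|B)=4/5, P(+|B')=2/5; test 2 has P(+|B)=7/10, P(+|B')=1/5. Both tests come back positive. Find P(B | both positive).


After test 1: P(+) = 4/5*1/14 + 2/5*13/14 = 3/7
P(B|+) = (2/35)/(3/7) = 2/15
After test 2 (use post1 as new prior): P(+) = 7/10*2/15 + 1/5*13/15 = 4/15
P(B|+,+) = (7/75)/(4/15) = 7/20

7/20


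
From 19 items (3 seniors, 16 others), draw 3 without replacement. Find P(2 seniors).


P(X=2) = C(3,2)*C(16,1) / C(19,3)
= 3*16 / 969
= 48/969 = 16/323

16/323


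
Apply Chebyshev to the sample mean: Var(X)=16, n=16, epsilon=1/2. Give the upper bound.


Var(Xbar) = Var(X)/n = 16/16
Chebyshev: P(|Xbar-mu| >= 1/2) <= Var(Xbar)/(1/2)^2 = 1/(1/4) = 4
Bound exceeds 1, so trivial bound: 1

1


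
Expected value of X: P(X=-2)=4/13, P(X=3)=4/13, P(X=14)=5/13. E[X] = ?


E[X] = sum(x * P(x))
= -2*4/13 + 3*4/13 + 14*5/13
= 74/13

74/13


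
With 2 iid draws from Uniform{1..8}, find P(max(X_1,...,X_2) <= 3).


P(max <= 3) = P(all X_i <= 3) = (P(X_1 <= 3))^2
= (3/8)^2 = 9/64

9/64


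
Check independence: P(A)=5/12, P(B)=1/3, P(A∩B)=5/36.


P(A)*P(B) = 5/12*1/3 = 5/36
P(A∩B) = 5/36, which equals P(A)P(B), so independent

Yes, A and B are independent


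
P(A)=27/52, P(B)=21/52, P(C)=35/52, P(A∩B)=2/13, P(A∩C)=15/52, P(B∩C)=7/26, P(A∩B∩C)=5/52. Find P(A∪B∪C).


P(A∪B∪C) = P(A)+P(B)+P(C) - P(AB)-P(AC)-P(BC) + P(ABC)
= 27/52+21/52+35/52 - 2/13-15/52-7/26 + 5/52
= 51/52

51/52


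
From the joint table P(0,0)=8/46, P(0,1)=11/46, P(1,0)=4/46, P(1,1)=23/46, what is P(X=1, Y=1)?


Read from table: P(X=1, Y=1) = 23/46 = 1/2

1/2


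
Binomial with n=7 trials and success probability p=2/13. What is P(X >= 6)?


P(X>=6) = P(X=6) + P(X=7)
= 4928/62748517 + 128/62748517
= 5056/62748517

5056/62748517


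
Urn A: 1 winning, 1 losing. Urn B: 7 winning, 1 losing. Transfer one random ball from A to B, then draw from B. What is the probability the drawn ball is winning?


P(transfer winning) = 1/2; P(transfer losing) = 1/2
If winning transferred: Urn II has 8 winning of 9, so P(winning|winning moved) = 8/9
If losing transferred: Urn II has 7 winning of 9, so P(winning|losing moved) = 7/9
By total probability: P(winning) = 1/2*8/9 + 1/2*7/9 = 5/6

5/6


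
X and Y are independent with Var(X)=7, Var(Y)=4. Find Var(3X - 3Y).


Independence => Cov(X,Y)=0
Var(3X - 3Y) = 3^2*Var(X) + (-3)^2*Var(Y)
= 9*7 + 9*4 = 99

99


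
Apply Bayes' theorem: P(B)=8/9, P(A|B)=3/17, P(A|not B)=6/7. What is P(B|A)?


P(A) = P(A|B)P(B) + P(A|B')P(B') = 3/17*8/9 + 6/7*1/9 = 30/119
P(B|A) = P(A|B)P(B)/P(A) = (8/51)/(30/119) = 28/45

28/45


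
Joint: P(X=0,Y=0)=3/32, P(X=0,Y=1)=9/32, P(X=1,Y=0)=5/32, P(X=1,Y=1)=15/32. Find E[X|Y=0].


P(Y=0) = 8/32
E[X|Y=0] = (0*3 + 1*5)/8 = 5/8

5/8


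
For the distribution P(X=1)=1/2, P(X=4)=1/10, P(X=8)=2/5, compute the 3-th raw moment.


E[X^3] = sum(x^3 * P(x))
= 1*1/2 + 64*1/10 + 512*2/5
= 2117/10

2117/10


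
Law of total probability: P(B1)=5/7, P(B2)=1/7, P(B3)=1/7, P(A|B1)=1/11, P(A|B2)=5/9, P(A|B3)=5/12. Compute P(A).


P(A) = P(A|B1)P(B1) + P(A|B2)P(B2) + P(A|B3)P(B3)
= 1/11*5/7 + 5/9*1/7 + 5/12*1/7
= 5/77 + 5/63 + 5/84 = 565/2772

565/2772


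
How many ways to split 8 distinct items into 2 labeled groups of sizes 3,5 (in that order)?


8! = 40320
Denominator: 3!=6 * 5!=120
Coefficient = 40320 / 720 = 56

56


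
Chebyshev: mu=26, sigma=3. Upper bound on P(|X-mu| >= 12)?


k = 12/3 = 4
Chebyshev: P(|X-mu| >= k*sigma) <= 1/k^2 = 1/4^2 = 1/16

1/16


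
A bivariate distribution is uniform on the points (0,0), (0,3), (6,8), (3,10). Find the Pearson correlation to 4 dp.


Cov(X,Y) = 7.6875, Var(X) = 6.1875, Var(Y) = 15.6875
rho = Cov/(sqrt(VarX)*sqrt(VarY)) = 0.7803

0.7803


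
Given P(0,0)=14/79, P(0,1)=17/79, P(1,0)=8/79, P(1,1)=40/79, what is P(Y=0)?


P(Y=0) = P(0,0)+P(1,0) = 14/79 + 8/79 = 22/79

22/79


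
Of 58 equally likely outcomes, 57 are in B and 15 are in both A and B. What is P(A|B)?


P(A|B) = P(A∩B)/P(B) = (15/58)/(57/58) = 15/57 = 5/19

5/19


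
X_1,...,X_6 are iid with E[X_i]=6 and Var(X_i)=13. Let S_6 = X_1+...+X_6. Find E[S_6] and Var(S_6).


E[S_n] = n*mu = 6*6 = 36
Var(S_n) = n*sigma^2 = 6*13 = 78

E[S_6]=36, Var(S_6)=78


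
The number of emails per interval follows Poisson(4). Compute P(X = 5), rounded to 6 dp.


P(X=5) = e^(-4) * 4^5 / 5!
≈ 0.01831563889 * 1024 / 120
≈ 0.156293

0.156293


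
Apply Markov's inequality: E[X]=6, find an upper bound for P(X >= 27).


Markov: P(X >= a) <= E[X]/a
P(X >= 27) <= 6/27 = 2/9

2/9


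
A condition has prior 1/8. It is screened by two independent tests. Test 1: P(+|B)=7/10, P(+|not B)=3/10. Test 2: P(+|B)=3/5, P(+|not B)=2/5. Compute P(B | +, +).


After test 1: P(+) = 7/10*1/8 + 3/10*7/8 = 7/20
P(B|+) = (7/80)/(7/20) = 1/4
After test 2 (use post1 as new prior): P(+) = 3/5*1/4 + 2/5*3/4 = 9/20
P(B|+,+) = (3/20)/(9/20) = 1/3

1/3


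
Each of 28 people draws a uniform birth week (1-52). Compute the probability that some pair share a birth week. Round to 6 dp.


P(all different) = prod((52-i)/52 for i=0..27) = 0.000116
P(at least one match) = 1 - 0.000116 = 0.999884

0.999884


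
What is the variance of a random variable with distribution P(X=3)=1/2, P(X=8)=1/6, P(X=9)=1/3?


E[X] = 35/6, E[X^2] = 253/6
Var(X) = E[X^2] - (E[X])^2 = 253/6 - (35/6)^2 = 293/36

293/36


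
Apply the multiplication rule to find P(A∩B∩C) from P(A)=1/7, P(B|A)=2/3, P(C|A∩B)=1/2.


P(A∩B∩C) = P(A) * P(B|A) * P(C|A∩B)
= 1/7 * 2/3 * 1/2
= 2/21 * 1/2 = 1/21

1/21


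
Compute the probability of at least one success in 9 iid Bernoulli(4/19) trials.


P(at least one) = 1 - P(none)
P(none) = (1 - 4/19)^9 = (15/19)^9 = 38443359375/322687697779
P(at least one) = 1 - 38443359375/322687697779 = 284244338404/322687697779

284244338404/322687697779


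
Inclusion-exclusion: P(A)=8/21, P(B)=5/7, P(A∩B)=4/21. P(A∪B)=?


P(A∪B) = P(A) + P(B) - P(A∩B)
= 8/21 + 5/7 - 4/21 = 19/21

19/21


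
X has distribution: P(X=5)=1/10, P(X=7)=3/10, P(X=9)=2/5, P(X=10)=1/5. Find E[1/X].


E[1/X] = sum(g(x)*P(x))
= 1/5*1/10 + 1/7*3/10 + 1/9*2/5 + 1/10*1/5
= 401/3150

401/3150


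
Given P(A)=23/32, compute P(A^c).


P(A') = 1 - P(A) = 1 - 23/32 = 9/32

9/32


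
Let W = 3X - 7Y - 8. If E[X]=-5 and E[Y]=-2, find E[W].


E[3X - 7Y - 8] = 3*E[X] - 7*E[Y] - 8
= (3)*(-5) + (-7)*(-2) + (-8)
= -15 + 14 - 8 = -9

-9


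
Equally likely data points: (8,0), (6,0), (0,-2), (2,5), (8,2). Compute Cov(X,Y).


E[X]=24/5, E[Y]=1, E[XY]=26/5
Cov(X,Y) = E[XY] - E[X]E[Y] = 26/5 - 24/5*1 = 2/5

2/5


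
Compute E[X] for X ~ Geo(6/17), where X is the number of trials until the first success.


For geometric (trials until first success), E[X] = 1/p = 1/(6/17) = 17/6

17/6


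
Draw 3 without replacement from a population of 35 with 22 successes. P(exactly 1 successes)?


P(X=1) = C(22,1)*C(13,2) / C(35,3)
= 22*78 / 6545
= 1716/6545 = 156/595

156/595


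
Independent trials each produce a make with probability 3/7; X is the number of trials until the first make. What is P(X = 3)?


P(X=3) = (1-p)^2 * p = (4/7)^2 * 3/7
= 16/49 * 3/7 = 48/343

48/343


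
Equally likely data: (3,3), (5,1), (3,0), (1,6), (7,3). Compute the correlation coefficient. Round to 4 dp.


Cov(X,Y) = -1.6800, Var(X) = 4.1600, Var(Y) = 4.2400
rho = Cov/(sqrt(VarX)*sqrt(VarY)) = -0.4000

-0.4000


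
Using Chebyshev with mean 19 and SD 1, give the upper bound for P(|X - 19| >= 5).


k = 5/1 = 5
Chebyshev: P(|X-mu| >= k*sigma) <= 1/k^2 = 1/5^2 = 1/25

1/25


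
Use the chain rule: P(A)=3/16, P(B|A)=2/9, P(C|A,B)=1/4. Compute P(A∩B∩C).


P(A∩B∩C) = P(A) * P(B|A) * P(C|A∩B)
= 3/16 * 2/9 * 1/4
= 1/24 * 1/4 = 1/96

1/96


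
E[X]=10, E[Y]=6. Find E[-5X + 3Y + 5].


E[-5X + 3Y + 5] = -5*E[X] + 3*E[Y] + 5
= (-5)*(10) + (3)*(6) + (5)
= -50 + 18 + 5 = -27

-27


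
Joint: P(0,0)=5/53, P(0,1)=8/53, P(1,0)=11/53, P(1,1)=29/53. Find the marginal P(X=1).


P(X=1) = P(1,0)+P(1,1) = 11/53 + 29/53 = 40/53

40/53


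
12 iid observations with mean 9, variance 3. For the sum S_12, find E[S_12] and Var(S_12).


E[S_n] = n*mu = 12*9 = 108
Var(S_n) = n*sigma^2 = 12*3 = 36

E[S_12]=108, Var(S_12)=36


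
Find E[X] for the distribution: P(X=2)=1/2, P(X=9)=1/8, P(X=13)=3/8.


E[X] = sum(x * P(x))
= 2*1/2 + 9*1/8 + 13*3/8
= 7

7


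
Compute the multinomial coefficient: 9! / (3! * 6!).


9! = 362880
Denominator: 3!=6 * 6!=720
Coefficient = 362880 / 4320 = 84

84


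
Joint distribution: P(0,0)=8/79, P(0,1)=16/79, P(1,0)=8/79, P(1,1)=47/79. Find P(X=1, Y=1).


Read from table: P(X=1, Y=1) = 47/79

47/79


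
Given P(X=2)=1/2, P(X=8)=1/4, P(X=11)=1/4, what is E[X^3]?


E[X^3] = sum(g(x)*P(x))
= 8*1/2 + 512*1/4 + 1331*1/4
= 1859/4

1859/4


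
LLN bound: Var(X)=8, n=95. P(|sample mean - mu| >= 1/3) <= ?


Var(Xbar) = Var(X)/n = 8/95
Chebyshev: P(|Xbar-mu| >= 1/3) <= Var(Xbar)/(1/3)^2 = (8/95)/(1/9) = 72/95

72/95


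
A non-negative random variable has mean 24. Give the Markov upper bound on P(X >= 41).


Markov: P(X >= a) <= E[X]/a
P(X >= 41) <= 24/41

24/41


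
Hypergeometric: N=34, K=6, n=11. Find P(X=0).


P(X=0) = C(6,0)*C(28,11) / C(34,11)
= 1*21474180 / 286097760
= 21474180/286097760 = 9177/122264

9177/122264


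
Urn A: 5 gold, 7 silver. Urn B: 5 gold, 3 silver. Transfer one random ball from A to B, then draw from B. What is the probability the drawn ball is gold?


P(transfer gold) = 5/12; P(transfer silver) = 7/12
If gold transferred: Urn II has 6 gold of 9, so P(gold|gold moved) = 2/3
If silver transferred: Urn II has 5 gold of 9, so P(gold|silver moved) = 5/9
By total probability: P(gold) = 5/12*2/3 + 7/12*5/9 = 65/108

65/108


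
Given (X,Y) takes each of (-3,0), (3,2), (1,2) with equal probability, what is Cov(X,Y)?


E[X]=1/3, E[Y]=4/3, E[XY]=8/3
Cov(X,Y) = E[XY] - E[X]E[Y] = 8/3 - 1/3*4/3 = 20/9

20/9


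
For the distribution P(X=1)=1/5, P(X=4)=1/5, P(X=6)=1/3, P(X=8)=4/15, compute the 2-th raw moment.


E[X^2] = sum(x^2 * P(x))
= 1*1/5 + 16*1/5 + 36*1/3 + 64*4/15
= 487/15

487/15


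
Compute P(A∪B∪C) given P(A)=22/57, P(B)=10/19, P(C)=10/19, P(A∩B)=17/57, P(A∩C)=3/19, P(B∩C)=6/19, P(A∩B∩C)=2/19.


P(A∪B∪C) = P(A)+P(B)+P(C) - P(AB)-P(AC)-P(BC) + P(ABC)
= 22/57+10/19+10/19 - 17/57-3/19-6/19 + 2/19
= 44/57

44/57


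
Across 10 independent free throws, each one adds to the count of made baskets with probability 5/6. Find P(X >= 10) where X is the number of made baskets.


P(X>=10) = P(X=10)
= 9765625/60466176
= 9765625/60466176

9765625/60466176


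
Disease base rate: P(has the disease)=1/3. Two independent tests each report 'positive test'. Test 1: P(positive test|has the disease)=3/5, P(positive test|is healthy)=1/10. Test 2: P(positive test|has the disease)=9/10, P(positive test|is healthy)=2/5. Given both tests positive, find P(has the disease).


After test 1: P(+) = 3/5*1/3 + 1/10*2/3 = 4/15
P(B|+) = (1/5)/(4/15) = 3/4
After test 2 (use post1 as new prior): P(+) = 9/10*3/4 + 2/5*1/4 = 31/40
P(B|+,+) = (27/40)/(31/40) = 27/31

27/31


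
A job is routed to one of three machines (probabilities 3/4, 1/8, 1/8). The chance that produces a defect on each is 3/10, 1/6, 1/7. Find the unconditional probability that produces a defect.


P(A) = P(A|B1)P(B1) + P(A|B2)P(B2) + P(A|B3)P(B3)
= 3/10*3/4 + 1/6*1/8 + 1/7*1/8
= 9/40 + 1/48 + 1/56 = 443/1680

443/1680


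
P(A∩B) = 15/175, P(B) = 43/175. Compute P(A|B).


P(A|B) = P(A∩B)/P(B) = (15/175)/(43/175) = 15/43

15/43


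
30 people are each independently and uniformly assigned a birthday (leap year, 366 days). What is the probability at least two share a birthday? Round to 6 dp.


P(all different) = prod((366-i)/366 for i=0..29) = 0.294697
P(at least one match) = 1 - 0.294697 = 0.705303

0.705303


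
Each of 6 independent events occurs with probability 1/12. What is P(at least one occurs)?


P(at least one) = 1 - P(none)
P(none) = (1 - 1/12)^6 = (11/12)^6 = 1771561/2985984
P(at least one) = 1 - 1771561/2985984 = 1214423/2985984

1214423/2985984


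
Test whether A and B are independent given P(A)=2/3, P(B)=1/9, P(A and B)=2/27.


P(A)*P(B) = 2/3*1/9 = 2/27
P(A∩B) = 2/27, which equals P(A)P(B), so independent

Yes, A and B are independent


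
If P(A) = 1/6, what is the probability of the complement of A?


P(A') = 1 - P(A) = 1 - 1/6 = 5/6

5/6


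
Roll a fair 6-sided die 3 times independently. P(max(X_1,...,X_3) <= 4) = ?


P(max <= 4) = P(all X_i <= 4) = (P(X_1 <= 4))^3
= (4/6)^3 = (2/3)^3 = 8/27

8/27


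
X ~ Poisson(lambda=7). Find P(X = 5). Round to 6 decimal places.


P(X=5) = e^(-7) * 7^5 / 5!
≈ 0.0009118819656 * 16807 / 120
≈ 0.127717

0.127717


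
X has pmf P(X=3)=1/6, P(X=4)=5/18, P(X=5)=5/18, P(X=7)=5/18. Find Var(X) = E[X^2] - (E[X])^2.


E[X] = 89/18, E[X^2] = 53/2
Var(X) = E[X^2] - (E[X])^2 = 53/2 - (89/18)^2 = 665/324

665/324
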